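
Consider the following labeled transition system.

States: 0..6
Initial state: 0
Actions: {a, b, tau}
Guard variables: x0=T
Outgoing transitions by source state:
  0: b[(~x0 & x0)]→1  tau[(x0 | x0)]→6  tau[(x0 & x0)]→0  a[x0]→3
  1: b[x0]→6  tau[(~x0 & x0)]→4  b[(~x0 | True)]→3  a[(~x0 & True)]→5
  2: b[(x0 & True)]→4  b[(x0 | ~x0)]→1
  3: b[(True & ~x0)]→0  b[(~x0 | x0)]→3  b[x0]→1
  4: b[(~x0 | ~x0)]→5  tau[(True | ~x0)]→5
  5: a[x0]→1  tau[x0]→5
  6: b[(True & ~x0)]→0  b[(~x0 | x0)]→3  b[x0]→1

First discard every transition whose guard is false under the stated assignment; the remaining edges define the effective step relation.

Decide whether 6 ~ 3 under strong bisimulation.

Answer: BISIMILAR

Trace:
Refine partition for ~:
  π0 = {{0,1,2,3,4,5,6}}
  π1 = {{0,5},{1,2,3,6},{4}}
  π2 = {{0},{1,3,6},{2},{4},{5}}
Fixed point at round 3; 5 class(es).
[6]={1,3,6}  [3]={1,3,6}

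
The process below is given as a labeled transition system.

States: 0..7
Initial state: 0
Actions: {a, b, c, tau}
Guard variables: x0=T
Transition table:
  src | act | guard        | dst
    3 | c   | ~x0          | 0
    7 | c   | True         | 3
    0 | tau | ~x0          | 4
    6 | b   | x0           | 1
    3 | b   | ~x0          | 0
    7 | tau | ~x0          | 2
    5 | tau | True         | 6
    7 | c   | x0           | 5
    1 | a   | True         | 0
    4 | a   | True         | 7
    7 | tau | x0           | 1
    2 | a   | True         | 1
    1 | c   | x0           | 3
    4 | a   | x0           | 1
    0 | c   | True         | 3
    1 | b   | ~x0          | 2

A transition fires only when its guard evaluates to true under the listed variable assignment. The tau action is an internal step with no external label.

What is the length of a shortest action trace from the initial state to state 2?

BFS to 2:
  depth 0: {0}
  depth 1: {3}
2 never appears.

Answer: UNREACHABLE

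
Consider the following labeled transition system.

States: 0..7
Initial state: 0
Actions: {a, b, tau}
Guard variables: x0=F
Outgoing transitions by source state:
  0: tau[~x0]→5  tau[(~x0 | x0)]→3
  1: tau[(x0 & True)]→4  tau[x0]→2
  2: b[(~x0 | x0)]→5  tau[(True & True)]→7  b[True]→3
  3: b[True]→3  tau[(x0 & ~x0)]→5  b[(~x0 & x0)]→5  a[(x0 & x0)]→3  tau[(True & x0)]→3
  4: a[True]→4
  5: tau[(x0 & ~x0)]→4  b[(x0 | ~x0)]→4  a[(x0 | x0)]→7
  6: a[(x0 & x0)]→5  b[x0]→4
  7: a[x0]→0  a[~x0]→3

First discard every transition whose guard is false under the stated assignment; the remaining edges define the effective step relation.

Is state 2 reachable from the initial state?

9 transition(s) survive guard evaluation.
depth 0: {0}
depth 1: {3,5}  cumulative {0,3,5}
depth 2: {4}  cumulative {0,3,4,5}
Reach set: {0,3,4,5}

Answer: UNREACHABLE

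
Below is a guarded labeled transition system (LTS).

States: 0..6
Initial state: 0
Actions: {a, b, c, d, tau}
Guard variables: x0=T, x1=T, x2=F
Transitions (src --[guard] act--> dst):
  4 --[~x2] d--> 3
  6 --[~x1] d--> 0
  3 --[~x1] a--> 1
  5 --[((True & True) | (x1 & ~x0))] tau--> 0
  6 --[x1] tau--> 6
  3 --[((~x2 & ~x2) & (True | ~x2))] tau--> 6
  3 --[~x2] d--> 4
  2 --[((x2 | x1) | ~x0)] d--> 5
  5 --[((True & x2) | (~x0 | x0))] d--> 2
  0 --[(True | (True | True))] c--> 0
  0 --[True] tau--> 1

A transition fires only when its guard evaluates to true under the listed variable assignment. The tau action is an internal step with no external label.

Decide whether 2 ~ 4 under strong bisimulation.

Refine partition for ~:
  P[0] = {{0,1,2,3,4,5,6}}
  P[1] = {{0},{1},{2,4},{3,5},{6}}
  P[2] = {{0},{1},{2,4},{3},{5},{6}}
  P[3] = {{0},{1},{2},{3},{4},{5},{6}}
Fixed point at round 4; 7 class(es).
[2]={2}  [4]={4}

Answer: NOT BISIMILAR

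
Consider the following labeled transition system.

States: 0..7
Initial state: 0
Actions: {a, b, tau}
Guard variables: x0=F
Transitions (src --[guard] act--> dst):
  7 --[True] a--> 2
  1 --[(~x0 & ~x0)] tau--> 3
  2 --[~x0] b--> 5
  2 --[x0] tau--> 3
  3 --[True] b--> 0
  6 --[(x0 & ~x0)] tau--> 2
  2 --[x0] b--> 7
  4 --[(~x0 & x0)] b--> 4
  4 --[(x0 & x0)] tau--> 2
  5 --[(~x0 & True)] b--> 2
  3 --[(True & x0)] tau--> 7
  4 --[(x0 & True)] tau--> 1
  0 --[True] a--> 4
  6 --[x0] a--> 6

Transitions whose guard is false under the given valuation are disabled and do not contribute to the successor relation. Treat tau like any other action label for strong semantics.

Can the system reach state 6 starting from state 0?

After dropping false guards: 6 live edges.
L0 = {0}
L1 = {4}  total {0,4}
Reach set: {0,4}

Answer: UNREACHABLE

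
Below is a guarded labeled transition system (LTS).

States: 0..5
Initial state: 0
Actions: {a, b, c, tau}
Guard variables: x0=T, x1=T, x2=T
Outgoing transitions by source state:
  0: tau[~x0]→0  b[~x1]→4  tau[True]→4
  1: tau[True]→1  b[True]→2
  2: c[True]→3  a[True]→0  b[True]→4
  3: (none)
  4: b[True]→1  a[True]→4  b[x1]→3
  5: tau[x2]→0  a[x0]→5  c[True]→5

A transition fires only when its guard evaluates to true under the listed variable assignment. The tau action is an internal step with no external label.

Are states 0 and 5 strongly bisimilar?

Answer: NOT BISIMILAR

Working:
Refine partition for ~:
  P[0] = {{0,1,2,3,4,5}}
  P[1] = {{0},{1},{2},{3},{4},{5}}
Fixed point at round 2; 6 class(es).
0∈{0}, 5∈{5}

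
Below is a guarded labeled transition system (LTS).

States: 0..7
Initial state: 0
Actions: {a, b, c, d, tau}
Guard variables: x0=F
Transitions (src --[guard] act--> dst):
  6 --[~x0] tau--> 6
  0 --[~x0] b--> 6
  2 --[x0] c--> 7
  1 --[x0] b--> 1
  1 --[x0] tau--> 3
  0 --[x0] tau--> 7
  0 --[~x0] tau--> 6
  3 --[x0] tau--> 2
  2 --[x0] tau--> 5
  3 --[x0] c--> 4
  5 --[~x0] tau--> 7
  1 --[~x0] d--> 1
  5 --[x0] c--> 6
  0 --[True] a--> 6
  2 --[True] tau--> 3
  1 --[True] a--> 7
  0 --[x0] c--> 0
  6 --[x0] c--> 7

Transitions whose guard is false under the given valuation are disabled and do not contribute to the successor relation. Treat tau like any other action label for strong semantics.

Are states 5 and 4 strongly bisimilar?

Refine partition for ~:
  round 0: {{0,1,2,3,4,5,6,7}}
  round 1: {{0},{1},{2,5,6},{3,4,7}}
  round 2: {{0},{1},{2,5},{3,4,7},{6}}
Fixed point at round 3; 5 class(es).
class of 5: {2,5}; class of 4: {3,4,7}

Answer: NOT BISIMILAR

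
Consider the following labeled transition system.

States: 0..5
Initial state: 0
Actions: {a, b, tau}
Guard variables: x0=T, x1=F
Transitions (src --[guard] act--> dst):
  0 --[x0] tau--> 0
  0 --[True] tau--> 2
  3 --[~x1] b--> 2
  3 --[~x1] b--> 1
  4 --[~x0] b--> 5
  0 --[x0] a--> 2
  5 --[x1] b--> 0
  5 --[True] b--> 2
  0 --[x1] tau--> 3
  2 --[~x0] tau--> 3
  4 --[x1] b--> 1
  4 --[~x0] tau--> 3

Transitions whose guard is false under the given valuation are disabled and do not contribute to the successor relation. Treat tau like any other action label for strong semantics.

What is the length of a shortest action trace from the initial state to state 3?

BFS to 3:
  Layer 0: {0}
  Layer 1: {2}
3 never appears.

Answer: UNREACHABLE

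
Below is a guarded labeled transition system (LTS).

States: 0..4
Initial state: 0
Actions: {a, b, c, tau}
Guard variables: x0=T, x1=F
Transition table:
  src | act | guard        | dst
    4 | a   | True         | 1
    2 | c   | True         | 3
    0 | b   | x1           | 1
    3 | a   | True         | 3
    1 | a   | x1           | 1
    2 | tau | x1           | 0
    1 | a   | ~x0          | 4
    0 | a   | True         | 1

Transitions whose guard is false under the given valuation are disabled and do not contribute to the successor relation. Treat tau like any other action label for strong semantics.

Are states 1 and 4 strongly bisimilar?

Answer: NOT BISIMILAR

Trace:
Refine partition for ~:
  round 0: {{0,1,2,3,4}}
  round 1: {{0,3,4},{1},{2}}
  round 2: {{0,4},{1},{2},{3}}
4 equivalence class(es) (converged in 3)
[1]={1}  [4]={0,4}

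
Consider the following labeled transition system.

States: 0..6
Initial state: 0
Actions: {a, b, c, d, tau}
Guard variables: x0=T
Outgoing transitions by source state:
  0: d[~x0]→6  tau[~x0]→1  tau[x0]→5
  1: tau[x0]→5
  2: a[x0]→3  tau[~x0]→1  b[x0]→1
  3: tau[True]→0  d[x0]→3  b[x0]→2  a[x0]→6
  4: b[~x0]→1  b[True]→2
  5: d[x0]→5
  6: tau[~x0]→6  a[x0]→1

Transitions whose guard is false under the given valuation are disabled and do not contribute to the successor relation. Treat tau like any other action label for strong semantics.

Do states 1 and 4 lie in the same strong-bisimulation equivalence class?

Compute ~ classes (split until stable):
  P[0] = {{0,1,2,3,4,5,6}}
  P[1] = {{0,1},{2},{3},{4},{5},{6}}
6 equivalence class(es) (converged in 2)
[1]={0,1}  [4]={4}

Answer: NOT BISIMILAR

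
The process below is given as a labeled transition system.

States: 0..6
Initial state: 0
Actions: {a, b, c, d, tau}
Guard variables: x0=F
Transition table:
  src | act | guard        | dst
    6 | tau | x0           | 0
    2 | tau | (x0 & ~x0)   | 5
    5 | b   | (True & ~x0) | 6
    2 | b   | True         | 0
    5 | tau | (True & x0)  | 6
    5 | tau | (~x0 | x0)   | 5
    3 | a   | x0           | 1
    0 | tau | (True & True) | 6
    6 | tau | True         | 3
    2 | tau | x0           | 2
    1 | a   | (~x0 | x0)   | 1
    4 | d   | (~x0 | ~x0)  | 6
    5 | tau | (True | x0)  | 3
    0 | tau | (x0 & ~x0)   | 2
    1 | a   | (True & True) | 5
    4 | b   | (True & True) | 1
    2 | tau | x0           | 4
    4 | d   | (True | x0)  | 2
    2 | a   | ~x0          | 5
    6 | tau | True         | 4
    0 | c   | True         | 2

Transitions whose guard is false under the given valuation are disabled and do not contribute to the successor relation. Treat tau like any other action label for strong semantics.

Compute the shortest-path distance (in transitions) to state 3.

Answer: 2

Analysis:
Layered search for 3:
  L0 = {0}
  L1 = {2,6}
  L2 = {3,4,5}
first hit 3 at d=2 via tau·tau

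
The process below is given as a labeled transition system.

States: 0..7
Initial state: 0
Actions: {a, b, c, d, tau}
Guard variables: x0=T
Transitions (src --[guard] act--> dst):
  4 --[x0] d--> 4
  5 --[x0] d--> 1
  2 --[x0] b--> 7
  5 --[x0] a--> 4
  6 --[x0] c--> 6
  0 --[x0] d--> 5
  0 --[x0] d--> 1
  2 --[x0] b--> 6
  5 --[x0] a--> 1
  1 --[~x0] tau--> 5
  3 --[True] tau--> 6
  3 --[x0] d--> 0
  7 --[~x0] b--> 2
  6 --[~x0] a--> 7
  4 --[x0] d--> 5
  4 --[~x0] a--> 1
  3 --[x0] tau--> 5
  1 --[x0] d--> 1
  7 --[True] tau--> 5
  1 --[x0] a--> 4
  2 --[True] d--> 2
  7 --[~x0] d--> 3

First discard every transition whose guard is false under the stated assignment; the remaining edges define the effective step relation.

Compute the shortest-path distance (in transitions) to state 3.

Layered search for 3:
  L0 = {0}
  L1 = {1,5}
  L2 = {4}
3 never appears.

Answer: UNREACHABLE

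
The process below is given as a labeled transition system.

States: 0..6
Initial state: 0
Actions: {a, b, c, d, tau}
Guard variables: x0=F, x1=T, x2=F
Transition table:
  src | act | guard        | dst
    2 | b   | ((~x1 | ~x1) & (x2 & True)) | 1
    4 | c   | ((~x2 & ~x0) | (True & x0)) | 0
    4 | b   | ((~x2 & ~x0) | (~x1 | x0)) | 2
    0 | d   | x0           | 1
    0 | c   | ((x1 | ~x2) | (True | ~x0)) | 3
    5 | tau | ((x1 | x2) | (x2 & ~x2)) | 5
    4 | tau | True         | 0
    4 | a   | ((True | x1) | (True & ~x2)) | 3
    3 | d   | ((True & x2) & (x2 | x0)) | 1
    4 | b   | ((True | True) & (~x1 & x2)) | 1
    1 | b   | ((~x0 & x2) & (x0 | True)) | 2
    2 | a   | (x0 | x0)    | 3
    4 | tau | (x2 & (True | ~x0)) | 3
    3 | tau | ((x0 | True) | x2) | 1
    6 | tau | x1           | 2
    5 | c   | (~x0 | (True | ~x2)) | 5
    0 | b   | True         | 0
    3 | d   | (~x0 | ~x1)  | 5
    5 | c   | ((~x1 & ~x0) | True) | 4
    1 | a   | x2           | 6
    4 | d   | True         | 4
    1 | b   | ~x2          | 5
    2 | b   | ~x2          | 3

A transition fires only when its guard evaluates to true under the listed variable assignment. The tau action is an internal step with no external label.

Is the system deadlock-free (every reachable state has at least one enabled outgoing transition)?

R = {0,1,2,3,4,5}
  0: b→0  c→3  [2 exit(s)]
  1: b→5  [1 exit(s)]
  2: b→3  [1 exit(s)]
  3: d→5  tau→1  [2 exit(s)]
  4: a→3  b→2  c→0  d→4  tau→0  [5 exit(s)]
  5: c→4  c→5  tau→5  [3 exit(s)]

Answer: DEADLOCK-FREE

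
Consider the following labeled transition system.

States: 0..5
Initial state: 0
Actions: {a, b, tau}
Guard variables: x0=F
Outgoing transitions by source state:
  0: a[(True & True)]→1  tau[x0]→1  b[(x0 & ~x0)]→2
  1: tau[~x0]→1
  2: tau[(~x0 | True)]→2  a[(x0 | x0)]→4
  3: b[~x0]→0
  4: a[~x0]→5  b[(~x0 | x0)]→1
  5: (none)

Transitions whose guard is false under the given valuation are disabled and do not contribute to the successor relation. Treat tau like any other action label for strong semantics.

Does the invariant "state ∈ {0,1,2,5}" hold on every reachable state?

Answer: INVARIANT HOLDS

Working:
Inv-set: {0,1,2,5}
Reachable = {0,1}
  0: ✓
  1: ✓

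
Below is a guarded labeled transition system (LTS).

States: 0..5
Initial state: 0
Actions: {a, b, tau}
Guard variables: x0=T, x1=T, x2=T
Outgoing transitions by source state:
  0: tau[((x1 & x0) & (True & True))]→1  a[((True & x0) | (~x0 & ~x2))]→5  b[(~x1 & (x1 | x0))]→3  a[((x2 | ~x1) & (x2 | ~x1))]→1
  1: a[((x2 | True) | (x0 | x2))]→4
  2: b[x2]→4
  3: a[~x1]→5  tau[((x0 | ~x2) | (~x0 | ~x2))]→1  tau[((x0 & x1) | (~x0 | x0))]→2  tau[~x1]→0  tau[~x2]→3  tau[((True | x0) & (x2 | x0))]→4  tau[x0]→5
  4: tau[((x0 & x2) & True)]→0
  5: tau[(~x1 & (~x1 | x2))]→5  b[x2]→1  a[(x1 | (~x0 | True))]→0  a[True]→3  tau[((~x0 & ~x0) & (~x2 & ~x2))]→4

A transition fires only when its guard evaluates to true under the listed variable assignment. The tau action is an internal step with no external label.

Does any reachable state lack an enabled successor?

Reach set: {0,1,2,3,4,5}
  0: a→1  a→5  tau→1  [deg 3]
  1: a→4  [deg 1]
  2: b→4  [deg 1]
  3: tau→1  tau→2  tau→4  tau→5  [deg 4]
  4: tau→0  [deg 1]
  5: a→0  a→3  b→1  [deg 3]

Answer: DEADLOCK-FREE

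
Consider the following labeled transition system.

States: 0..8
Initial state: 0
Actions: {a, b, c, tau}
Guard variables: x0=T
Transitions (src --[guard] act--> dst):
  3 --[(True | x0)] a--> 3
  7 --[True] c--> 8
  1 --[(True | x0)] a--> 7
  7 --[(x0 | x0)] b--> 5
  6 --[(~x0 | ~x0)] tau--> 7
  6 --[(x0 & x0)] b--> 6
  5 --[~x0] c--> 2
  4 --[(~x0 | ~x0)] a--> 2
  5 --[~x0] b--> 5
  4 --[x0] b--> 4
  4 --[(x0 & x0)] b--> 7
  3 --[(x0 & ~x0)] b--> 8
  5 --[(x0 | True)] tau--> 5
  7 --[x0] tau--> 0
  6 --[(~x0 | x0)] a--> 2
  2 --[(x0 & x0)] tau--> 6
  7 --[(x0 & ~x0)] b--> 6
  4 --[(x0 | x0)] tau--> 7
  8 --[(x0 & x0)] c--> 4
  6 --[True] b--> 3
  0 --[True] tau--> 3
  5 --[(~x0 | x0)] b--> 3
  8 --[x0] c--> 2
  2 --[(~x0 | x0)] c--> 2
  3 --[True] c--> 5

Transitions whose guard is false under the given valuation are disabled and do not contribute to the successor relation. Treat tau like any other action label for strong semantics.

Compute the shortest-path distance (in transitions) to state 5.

Layered search for 5:
  Layer 0: {0}
  Layer 1: {3}
  Layer 2: {5}
5 enters at depth 2; path tau·c

Answer: 2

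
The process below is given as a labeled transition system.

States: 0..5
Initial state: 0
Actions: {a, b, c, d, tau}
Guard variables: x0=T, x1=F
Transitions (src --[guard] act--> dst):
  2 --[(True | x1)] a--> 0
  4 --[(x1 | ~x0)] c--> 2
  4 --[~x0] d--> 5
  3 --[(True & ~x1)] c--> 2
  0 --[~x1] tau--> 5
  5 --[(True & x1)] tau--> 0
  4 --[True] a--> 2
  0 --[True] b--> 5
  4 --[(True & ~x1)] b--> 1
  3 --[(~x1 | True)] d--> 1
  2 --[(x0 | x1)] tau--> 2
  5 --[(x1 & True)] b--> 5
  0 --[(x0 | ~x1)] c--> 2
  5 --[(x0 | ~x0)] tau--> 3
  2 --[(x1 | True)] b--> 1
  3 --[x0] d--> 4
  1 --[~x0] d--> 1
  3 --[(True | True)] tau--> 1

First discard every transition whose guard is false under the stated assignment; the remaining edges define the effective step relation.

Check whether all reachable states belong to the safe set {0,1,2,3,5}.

Inv-set: {0,1,2,3,5}
Reach set: {0,1,2,3,4,5}
  0: ok
  1: ok
  2: ok
  3: ok
  4: outside
  5: ok
counterexample path to 4: tau·tau·d

Answer: INVARIANT VIOLATED at state 4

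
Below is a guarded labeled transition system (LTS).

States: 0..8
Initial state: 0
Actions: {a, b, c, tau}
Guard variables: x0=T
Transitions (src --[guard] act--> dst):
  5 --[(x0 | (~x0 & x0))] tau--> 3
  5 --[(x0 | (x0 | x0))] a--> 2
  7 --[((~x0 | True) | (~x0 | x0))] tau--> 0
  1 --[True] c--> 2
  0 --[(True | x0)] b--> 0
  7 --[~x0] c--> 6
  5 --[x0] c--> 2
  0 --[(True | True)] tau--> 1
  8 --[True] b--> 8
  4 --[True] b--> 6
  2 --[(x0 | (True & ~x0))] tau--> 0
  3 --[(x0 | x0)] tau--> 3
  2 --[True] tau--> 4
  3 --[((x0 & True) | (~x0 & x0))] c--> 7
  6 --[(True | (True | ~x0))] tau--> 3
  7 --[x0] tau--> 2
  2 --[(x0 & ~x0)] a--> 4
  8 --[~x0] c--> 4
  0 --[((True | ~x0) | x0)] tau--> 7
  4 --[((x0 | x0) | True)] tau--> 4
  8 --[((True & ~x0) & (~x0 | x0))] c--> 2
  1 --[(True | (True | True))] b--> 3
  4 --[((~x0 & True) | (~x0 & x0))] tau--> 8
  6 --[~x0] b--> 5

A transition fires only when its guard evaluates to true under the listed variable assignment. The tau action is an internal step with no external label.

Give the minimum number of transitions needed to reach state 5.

Answer: UNREACHABLE

Working:
BFS to 5:
  depth 0: {0}
  depth 1: {1,7}
  depth 2: {2,3}
  depth 3: {4}
  depth 4: {6}
5 never appears.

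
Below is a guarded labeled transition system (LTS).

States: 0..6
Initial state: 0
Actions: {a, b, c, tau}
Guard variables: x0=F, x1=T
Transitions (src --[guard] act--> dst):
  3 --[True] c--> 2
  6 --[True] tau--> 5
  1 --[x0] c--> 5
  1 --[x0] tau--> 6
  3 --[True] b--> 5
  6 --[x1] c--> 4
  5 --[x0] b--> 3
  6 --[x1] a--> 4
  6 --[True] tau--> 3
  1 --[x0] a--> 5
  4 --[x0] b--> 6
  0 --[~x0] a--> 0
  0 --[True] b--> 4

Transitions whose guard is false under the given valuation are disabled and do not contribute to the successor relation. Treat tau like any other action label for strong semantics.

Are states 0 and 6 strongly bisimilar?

Bisimulation quotient by refinement:
  round 0: {{0,1,2,3,4,5,6}}
  round 1: {{0},{1,2,4,5},{3},{6}}
4 equivalence class(es) (converged in 2)
0∈{0}, 6∈{6}

Answer: NOT BISIMILAR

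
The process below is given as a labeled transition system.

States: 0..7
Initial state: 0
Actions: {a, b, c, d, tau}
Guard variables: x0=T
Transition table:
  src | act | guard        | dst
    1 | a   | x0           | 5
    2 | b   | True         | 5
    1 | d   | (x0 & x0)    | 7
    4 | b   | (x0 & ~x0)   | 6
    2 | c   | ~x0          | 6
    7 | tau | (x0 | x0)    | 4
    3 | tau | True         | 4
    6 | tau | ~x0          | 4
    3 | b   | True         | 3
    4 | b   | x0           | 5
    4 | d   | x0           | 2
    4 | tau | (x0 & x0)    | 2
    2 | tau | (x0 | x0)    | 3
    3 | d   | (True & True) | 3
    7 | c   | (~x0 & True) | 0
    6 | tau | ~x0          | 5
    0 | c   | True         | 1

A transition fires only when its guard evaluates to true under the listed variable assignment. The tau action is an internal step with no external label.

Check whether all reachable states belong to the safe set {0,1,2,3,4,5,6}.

Safe = {0,1,2,3,4,5,6}
R = {0,1,2,3,4,5,7}
  0: ok
  1: ok
  2: ok
  3: ok
  4: ok
  5: ok
  7: VIOLATES
reach 7 via c·d — violates

Answer: INVARIANT VIOLATED at state 7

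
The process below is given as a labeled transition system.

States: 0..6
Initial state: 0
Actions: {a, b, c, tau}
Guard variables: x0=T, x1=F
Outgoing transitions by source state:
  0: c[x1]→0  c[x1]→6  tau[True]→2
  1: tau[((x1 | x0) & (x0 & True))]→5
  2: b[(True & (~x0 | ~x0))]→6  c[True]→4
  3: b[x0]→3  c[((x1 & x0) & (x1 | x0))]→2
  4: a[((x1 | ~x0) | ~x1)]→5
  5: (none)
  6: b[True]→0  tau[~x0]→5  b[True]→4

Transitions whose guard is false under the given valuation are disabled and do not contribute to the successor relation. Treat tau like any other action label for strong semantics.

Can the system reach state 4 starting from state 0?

7 transition(s) survive guard evaluation.
L0 = {0}
L1 = {2}  cumulative {0,2}
L2 = {4}  cumulative {0,2,4}
L3 = {5}  cumulative {0,2,4,5}
Reachable = {0,2,4,5}
witness 4: tau·c

Answer: REACHABLE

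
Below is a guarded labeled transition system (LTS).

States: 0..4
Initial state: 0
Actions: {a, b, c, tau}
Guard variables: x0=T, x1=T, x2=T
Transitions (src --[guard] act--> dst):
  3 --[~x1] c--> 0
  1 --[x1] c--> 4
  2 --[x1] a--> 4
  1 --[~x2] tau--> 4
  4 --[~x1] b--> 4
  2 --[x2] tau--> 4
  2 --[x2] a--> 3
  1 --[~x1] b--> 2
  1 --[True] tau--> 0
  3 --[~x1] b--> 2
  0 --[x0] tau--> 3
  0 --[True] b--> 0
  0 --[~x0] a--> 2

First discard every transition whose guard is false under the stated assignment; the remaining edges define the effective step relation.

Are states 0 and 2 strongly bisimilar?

Answer: NOT BISIMILAR

Trace:
Compute ~ classes (split until stable):
  P[0] = {{0,1,2,3,4}}
  P[1] = {{0},{1},{2},{3,4}}
stable after 2 split(s): 4 block(s)
class of 0: {0}; class of 2: {2}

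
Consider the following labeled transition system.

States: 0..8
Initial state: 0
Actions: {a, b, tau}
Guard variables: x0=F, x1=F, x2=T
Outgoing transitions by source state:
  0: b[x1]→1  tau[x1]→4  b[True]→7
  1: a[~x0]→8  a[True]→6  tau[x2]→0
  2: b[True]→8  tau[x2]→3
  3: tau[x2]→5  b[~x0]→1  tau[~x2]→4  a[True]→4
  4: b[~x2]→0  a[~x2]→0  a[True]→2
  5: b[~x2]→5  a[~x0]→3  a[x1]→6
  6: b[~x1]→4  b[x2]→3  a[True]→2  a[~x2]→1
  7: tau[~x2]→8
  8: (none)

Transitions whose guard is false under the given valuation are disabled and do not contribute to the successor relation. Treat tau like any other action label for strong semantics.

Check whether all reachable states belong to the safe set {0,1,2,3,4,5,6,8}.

Answer: INVARIANT VIOLATED at state 7

Analysis:
Allowed set {0,1,2,3,4,5,6,8}
Reach set: {0,7}
  0: ok
  7: outside
counterexample path to 7: b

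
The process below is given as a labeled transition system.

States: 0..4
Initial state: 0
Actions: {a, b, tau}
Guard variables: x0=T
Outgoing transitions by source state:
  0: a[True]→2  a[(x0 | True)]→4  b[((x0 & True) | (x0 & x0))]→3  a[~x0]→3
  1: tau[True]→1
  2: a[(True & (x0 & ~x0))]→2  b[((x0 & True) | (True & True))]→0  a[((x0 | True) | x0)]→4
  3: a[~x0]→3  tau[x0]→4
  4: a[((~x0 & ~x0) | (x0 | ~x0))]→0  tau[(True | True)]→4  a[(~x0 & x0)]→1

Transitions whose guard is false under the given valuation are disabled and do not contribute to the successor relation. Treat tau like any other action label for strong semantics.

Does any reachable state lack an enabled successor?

Answer: DEADLOCK-FREE

Trace:
Reach set: {0,2,3,4}
  0: a→2  a→4  b→3  [3 exit(s)]
  2: a→4  b→0  [2 exit(s)]
  3: tau→4  [1 exit(s)]
  4: a→0  tau→4  [2 exit(s)]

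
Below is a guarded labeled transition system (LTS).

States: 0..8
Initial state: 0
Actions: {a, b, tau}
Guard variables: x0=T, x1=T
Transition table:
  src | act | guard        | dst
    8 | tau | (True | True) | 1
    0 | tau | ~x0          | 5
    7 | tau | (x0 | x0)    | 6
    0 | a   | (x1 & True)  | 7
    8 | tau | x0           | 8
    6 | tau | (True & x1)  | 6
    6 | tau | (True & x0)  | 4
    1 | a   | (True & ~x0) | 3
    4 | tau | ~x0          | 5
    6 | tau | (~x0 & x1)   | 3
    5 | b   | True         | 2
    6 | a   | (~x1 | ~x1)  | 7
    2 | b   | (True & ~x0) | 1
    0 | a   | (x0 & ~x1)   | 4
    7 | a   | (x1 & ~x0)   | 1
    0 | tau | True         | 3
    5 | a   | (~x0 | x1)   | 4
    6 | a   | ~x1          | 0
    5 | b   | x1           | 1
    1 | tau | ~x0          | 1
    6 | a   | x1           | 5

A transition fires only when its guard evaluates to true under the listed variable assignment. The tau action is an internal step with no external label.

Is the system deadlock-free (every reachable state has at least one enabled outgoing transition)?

Answer: DEADLOCK at state 1

Analysis:
Reach set: {0,1,2,3,4,5,6,7}
  0: a→7  tau→3  [2 exit(s)]
  1: ∅  [STUCK]
  2: ∅  [STUCK]
  3: ∅  [STUCK]
  4: ∅  [STUCK]
  5: a→4  b→1  b→2  [3 exit(s)]
  6: a→5  tau→4  tau→6  [3 exit(s)]
  7: tau→6  [1 exit(s)]
trace reaching 1: a·tau·a·b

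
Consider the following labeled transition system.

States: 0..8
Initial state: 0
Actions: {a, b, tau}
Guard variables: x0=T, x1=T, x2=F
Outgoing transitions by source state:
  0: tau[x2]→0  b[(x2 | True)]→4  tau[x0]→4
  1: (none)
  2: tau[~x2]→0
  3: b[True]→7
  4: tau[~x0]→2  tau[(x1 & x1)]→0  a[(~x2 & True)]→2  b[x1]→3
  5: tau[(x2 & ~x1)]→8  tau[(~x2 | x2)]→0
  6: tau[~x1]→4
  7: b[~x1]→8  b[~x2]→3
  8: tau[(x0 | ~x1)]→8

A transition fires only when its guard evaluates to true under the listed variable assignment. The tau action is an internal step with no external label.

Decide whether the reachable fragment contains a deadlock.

Answer: DEADLOCK-FREE

Trace:
R = {0,2,3,4,7}
  0: b→4  tau→4  [2 out]
  2: tau→0  [1 out]
  3: b→7  [1 out]
  4: a→2  b→3  tau→0  [3 out]
  7: b→3  [1 out]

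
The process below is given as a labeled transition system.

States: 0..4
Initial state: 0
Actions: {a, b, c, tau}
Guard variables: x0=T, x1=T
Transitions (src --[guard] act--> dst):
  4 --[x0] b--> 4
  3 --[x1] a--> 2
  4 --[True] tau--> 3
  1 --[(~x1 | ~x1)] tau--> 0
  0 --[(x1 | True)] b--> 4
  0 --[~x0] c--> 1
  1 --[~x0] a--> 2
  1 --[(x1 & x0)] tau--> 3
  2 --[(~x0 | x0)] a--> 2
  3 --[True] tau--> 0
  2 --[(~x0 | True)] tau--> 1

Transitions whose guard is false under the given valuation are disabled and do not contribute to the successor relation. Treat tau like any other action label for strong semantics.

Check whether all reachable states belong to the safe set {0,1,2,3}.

Answer: INVARIANT VIOLATED at state 4

Analysis:
Safe = {0,1,2,3}
Reachable = {0,1,2,3,4}
  0: ok
  1: ok
  2: ok
  3: ok
  4: outside
counterexample path to 4: b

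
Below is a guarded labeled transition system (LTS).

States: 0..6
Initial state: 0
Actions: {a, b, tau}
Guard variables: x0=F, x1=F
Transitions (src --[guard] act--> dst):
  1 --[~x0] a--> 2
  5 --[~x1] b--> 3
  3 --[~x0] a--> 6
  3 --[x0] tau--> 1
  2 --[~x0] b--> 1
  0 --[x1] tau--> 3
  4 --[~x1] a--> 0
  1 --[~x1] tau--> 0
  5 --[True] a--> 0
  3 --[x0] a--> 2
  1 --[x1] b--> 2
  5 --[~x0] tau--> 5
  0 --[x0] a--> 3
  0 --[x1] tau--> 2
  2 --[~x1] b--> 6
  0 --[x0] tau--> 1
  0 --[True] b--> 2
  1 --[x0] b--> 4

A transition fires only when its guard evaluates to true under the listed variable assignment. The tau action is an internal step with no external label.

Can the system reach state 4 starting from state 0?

After dropping false guards: 10 live edges.
depth 0: {0}
depth 1: {2}  cumulative {0,2}
depth 2: {1,6}  cumulative {0,1,2,6}
Reachable = {0,1,2,6}

Answer: UNREACHABLE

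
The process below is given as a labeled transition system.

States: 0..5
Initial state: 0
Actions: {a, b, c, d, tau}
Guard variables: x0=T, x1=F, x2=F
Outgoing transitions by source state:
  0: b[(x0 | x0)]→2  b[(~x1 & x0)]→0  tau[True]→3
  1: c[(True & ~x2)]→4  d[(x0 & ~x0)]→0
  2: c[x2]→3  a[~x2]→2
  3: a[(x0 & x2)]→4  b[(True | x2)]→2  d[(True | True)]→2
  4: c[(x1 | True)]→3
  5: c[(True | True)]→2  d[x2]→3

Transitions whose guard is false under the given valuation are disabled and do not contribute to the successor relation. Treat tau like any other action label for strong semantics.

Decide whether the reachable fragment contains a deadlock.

Answer: DEADLOCK-FREE

Working:
R = {0,2,3}
  0: b→0  b→2  tau→3  [deg 3]
  2: a→2  [deg 1]
  3: b→2  d→2  [deg 2]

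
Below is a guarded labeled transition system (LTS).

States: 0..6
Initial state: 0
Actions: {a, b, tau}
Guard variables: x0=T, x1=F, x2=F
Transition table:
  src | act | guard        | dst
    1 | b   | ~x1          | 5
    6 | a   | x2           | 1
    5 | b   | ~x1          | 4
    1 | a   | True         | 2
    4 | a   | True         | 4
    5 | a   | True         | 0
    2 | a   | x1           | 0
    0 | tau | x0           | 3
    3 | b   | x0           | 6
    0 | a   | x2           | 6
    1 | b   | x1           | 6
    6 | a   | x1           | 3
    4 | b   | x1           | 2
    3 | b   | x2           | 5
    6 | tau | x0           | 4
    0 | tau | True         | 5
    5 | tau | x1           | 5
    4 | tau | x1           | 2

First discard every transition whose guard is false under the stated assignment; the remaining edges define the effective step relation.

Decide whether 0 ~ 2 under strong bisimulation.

Answer: NOT BISIMILAR

Trace:
Compute ~ classes (split until stable):
  round 0: {{0,1,2,3,4,5,6}}
  round 1: {{0,6},{1,5},{2},{3},{4}}
  round 2: {{0},{1},{2},{3},{4},{5},{6}}
stable after 3 split(s): 7 block(s)
[0]={0}  [2]={2}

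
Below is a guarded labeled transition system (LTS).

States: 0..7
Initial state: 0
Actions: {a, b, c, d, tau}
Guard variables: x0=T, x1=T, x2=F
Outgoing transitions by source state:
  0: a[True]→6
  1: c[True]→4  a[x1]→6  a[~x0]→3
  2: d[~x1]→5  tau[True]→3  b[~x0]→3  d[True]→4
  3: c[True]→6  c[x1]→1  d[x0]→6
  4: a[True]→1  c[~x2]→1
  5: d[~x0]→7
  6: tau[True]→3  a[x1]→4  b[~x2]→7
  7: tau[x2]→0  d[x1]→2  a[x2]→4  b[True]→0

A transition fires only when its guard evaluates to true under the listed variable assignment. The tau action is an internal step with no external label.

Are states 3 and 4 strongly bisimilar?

Bisimulation quotient by refinement:
  P[0] = {{0,1,2,3,4,5,6,7}}
  P[1] = {{0},{1,4},{2},{3},{5},{6},{7}}
  P[2] = {{0},{1},{2},{3},{4},{5},{6},{7}}
8 equivalence class(es) (converged in 3)
class of 3: {3}; class of 4: {4}

Answer: NOT BISIMILAR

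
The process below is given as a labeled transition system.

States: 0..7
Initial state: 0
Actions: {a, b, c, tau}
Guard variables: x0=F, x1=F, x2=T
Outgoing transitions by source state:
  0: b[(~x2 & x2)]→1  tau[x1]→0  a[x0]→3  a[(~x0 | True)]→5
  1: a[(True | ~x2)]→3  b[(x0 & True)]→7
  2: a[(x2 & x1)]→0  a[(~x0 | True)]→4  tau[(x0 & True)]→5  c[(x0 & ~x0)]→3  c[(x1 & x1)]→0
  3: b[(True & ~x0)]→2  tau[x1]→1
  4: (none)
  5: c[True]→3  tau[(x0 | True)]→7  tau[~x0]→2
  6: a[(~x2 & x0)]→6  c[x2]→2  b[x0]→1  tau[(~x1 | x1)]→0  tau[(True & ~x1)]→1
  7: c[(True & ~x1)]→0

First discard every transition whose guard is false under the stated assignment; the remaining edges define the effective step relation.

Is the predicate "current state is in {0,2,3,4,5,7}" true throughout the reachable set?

Answer: INVARIANT HOLDS

Trace:
Safe = {0,2,3,4,5,7}
Reach set: {0,2,3,4,5,7}
  0: ok
  2: ok
  3: ok
  4: ok
  5: ok
  7: ok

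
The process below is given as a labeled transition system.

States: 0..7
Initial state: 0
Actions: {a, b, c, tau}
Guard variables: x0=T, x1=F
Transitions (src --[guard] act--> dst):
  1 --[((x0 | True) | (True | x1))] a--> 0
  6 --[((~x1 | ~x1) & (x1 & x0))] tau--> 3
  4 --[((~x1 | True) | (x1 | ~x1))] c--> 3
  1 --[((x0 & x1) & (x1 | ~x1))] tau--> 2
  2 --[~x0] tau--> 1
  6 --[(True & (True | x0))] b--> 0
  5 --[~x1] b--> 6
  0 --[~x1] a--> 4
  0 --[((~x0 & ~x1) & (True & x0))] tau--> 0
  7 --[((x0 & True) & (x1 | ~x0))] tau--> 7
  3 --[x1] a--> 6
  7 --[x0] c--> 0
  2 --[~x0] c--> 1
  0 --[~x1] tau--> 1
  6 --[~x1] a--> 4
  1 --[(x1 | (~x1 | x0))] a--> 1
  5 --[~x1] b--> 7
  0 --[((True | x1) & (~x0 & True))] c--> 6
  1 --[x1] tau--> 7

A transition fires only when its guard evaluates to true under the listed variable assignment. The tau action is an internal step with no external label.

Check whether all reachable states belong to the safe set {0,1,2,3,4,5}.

Answer: INVARIANT HOLDS

Trace:
Inv-set: {0,1,2,3,4,5}
R = {0,1,3,4}
  0: ✓
  1: ✓
  3: ✓
  4: ✓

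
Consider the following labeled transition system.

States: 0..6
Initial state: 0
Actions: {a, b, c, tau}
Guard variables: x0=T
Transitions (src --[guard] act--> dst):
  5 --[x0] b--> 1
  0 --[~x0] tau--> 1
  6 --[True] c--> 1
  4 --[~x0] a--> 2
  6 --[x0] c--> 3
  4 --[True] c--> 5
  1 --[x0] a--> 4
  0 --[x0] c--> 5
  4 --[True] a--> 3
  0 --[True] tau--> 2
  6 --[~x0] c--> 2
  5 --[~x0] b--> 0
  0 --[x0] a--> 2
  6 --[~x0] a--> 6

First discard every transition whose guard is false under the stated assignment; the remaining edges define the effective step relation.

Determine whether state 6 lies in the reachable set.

Guard filter leaves 9 enabled edge(s).
depth 0: {0}
depth 1: {2,5}  now seen {0,2,5}
depth 2: {1}  now seen {0,1,2,5}
depth 3: {4}  now seen {0,1,2,4,5}
depth 4: {3}  now seen {0,1,2,3,4,5}
Reachable = {0,1,2,3,4,5}

Answer: UNREACHABLE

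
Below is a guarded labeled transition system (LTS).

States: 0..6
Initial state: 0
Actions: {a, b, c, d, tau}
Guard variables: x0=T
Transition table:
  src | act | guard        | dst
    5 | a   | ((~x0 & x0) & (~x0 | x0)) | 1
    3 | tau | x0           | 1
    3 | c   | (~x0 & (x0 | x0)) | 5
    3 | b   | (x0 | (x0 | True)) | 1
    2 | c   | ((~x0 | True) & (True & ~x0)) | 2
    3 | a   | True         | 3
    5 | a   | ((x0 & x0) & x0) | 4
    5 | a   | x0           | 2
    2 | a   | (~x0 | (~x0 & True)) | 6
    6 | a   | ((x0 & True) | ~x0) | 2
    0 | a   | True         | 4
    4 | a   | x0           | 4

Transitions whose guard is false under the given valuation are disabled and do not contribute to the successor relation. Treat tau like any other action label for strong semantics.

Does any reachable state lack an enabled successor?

R = {0,4}
  0: a→4  [1 exit(s)]
  4: a→4  [1 exit(s)]

Answer: DEADLOCK-FREE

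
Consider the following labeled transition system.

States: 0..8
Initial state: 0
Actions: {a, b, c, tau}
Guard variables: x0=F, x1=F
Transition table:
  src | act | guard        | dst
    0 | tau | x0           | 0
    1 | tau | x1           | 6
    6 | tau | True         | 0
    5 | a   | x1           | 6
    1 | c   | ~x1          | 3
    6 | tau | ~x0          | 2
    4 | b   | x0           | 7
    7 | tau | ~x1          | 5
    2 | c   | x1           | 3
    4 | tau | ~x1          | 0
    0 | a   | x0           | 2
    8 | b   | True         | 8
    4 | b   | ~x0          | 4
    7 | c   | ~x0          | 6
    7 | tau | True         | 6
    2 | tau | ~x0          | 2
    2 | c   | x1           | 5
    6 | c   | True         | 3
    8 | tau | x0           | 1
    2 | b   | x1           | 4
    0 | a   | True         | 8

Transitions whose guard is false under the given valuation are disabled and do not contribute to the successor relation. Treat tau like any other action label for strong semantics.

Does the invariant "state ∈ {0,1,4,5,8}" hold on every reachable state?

Answer: INVARIANT HOLDS

Trace:
Inv-set: {0,1,4,5,8}
R = {0,8}
  0: ✓
  8: ✓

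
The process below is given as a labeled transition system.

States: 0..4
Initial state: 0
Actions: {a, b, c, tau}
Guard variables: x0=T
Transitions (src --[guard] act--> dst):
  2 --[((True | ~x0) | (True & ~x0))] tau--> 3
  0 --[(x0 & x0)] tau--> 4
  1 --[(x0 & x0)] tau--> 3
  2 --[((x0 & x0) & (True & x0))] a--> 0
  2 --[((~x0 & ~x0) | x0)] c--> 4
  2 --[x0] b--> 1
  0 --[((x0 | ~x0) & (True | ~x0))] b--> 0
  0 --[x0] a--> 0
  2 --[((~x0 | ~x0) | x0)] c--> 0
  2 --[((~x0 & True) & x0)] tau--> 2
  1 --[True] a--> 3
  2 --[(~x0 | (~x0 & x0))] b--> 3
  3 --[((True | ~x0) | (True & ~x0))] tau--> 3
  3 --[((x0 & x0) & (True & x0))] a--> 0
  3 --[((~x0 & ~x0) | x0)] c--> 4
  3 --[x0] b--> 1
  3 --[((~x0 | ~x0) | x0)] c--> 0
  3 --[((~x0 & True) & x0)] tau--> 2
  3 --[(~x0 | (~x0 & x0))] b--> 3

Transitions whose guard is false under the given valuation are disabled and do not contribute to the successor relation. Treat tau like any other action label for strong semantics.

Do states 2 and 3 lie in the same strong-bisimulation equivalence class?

Bisimulation quotient by refinement:
  π0 = {{0,1,2,3,4}}
  π1 = {{0},{1},{2,3},{4}}
4 equivalence class(es) (converged in 2)
2∈{2,3}, 3∈{2,3}

Answer: BISIMILAR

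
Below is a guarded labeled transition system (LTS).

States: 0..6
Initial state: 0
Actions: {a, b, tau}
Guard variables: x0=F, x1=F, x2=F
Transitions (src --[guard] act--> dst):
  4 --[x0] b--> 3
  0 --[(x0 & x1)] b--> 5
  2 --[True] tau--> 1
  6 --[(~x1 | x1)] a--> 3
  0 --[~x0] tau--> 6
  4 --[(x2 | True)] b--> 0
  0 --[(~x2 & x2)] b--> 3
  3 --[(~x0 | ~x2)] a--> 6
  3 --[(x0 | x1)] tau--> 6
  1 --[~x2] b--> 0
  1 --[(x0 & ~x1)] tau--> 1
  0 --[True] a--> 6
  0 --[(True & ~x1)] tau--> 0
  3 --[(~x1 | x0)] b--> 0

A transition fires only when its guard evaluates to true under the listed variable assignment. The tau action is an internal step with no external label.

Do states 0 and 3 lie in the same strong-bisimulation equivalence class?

Answer: NOT BISIMILAR

Working:
Compute ~ classes (split until stable):
  round 0: {{0,1,2,3,4,5,6}}
  round 1: {{0},{1,4},{2},{3},{5},{6}}
6 equivalence class(es) (converged in 2)
class of 0: {0}; class of 3: {3}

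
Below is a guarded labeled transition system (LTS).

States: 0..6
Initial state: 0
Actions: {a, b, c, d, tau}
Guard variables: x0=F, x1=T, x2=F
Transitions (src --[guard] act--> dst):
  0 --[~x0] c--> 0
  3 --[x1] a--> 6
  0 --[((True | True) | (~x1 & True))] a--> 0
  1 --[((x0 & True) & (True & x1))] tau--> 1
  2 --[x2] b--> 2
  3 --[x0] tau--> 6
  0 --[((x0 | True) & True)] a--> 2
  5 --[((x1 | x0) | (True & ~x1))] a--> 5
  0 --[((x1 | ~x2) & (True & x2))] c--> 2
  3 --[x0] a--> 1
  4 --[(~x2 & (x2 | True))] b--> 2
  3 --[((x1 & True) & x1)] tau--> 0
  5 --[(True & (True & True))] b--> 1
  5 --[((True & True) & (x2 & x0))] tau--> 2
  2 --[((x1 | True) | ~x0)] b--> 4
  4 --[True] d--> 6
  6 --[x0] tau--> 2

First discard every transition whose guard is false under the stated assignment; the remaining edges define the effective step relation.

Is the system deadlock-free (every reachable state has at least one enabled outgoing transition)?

Reach set: {0,2,4,6}
  0: a→0  a→2  c→0  [3 exit(s)]
  2: b→4  [1 exit(s)]
  4: b→2  d→6  [2 exit(s)]
  6: ∅  [deadlock]
trace reaching 6: a·b·d

Answer: DEADLOCK at state 6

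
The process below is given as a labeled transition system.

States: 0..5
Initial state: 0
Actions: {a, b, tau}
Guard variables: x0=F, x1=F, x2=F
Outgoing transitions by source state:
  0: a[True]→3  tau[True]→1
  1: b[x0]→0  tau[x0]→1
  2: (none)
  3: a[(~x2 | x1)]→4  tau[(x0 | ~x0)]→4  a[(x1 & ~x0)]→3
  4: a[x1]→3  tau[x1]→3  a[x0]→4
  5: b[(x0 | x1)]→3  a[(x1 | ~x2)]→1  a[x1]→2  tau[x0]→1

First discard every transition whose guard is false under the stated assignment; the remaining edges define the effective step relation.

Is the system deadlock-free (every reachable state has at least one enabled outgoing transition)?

Reach set: {0,1,3,4}
  0: a→3  tau→1  [deg 2]
  1: ∅  [STUCK]
  3: a→4  tau→4  [deg 2]
  4: ∅  [STUCK]
Path to 1: tau

Answer: DEADLOCK at state 1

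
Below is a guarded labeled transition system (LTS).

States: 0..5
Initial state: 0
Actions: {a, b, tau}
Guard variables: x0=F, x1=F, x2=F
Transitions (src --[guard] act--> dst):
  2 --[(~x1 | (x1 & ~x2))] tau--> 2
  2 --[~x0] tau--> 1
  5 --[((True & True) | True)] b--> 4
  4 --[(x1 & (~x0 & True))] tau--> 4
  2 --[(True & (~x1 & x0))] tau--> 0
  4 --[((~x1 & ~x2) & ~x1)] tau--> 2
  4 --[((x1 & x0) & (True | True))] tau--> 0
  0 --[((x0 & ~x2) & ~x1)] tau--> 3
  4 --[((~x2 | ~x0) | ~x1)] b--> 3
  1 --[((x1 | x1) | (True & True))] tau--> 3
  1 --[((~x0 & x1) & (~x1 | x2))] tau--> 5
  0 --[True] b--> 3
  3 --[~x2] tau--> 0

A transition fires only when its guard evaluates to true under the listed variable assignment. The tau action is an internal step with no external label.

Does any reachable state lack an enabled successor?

R = {0,3}
  0: b→3  [deg 1]
  3: tau→0  [deg 1]

Answer: DEADLOCK-FREE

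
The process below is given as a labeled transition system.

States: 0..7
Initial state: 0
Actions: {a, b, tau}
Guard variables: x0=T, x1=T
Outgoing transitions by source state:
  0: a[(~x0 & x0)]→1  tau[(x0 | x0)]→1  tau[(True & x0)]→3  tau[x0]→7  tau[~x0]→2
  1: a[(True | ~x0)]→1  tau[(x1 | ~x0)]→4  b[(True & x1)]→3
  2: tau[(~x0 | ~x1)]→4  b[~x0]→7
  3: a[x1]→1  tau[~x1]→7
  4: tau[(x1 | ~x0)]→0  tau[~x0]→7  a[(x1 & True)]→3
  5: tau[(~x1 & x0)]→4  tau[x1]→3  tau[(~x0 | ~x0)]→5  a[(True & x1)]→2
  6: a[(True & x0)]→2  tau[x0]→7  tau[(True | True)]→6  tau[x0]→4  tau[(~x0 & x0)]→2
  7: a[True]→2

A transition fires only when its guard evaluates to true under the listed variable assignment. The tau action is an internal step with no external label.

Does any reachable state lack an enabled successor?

Answer: DEADLOCK at state 2

Working:
R = {0,1,2,3,4,7}
  0: tau→1  tau→3  tau→7  [3 out]
  1: a→1  b→3  tau→4  [3 out]
  2: ∅  [deadlock]
  3: a→1  [1 out]
  4: a→3  tau→0  [2 out]
  7: a→2  [1 out]
witness 2: tau·a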